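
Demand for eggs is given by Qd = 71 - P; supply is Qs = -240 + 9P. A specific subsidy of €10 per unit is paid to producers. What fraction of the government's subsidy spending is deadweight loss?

Pre-subsidy: 71 - P = -240 + 9P gives P* = 31.1, Q* = 39.9.
With the subsidy, sellers receive Ps = Pb + 10 for each unit, where Pb is the price buyers pay.
Supply in terms of Pb becomes Qs = -240 + 9(Pb + 10) = -150 + 9Pb. Setting this equal to demand: 71 - Pb = -150 + 9Pb, so Pb = 22.1.
Sellers receive Ps = 22.1 + 10 = 32.1; Q' = 71 − 1·22.1 = 48.9.
ΔCS = ½(39.9 + 48.9)(31.1 − 22.1) = 399.6; ΔPS = ½(39.9 + 48.9)(32.1 − 31.1) = 44.4.
Government spending = 10 × 48.9 = 489.
DWL = ½ × 10 × (48.9 − 39.9) = 45; fraction = 45 / 489 = 15/163.

DWL / government spending = 15/163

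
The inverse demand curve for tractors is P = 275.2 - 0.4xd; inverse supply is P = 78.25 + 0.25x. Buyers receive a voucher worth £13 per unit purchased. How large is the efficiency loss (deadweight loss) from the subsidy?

Pre-subsidy: 275.2 - 0.4x = 78.25 + 0.25x gives x* = 303 and P* = 154.
With the rebate, buyers effectively pay Pb = Ps − 13, where Ps is the price sellers receive.
On the curves, Pb = 275.2 - 0.4x and Ps = 78.25 + 0.25x; the wedge Ps − Pb = 13 gives 78.25 + 0.25x − (275.2 - 0.4x) = 13, so x' = 323.
Then Pb = 275.2 − 0.4·323 = 146 and Ps = 78.25 + 0.25·323 = 159.
The subsidy expands output by 323 − 303 = 20 past the efficient level; on those units the gap between marginal cost and willingness to pay runs from 0 up to 13.
DWL = ½ × 13 × 20 = 130.

Deadweight loss = £130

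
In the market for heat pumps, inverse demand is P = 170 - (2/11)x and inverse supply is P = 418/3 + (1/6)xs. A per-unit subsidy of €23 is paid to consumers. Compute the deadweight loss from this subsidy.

Pre-subsidy: 170 - (2/11)x = 418/3 + (1/6)x gives x* = 88 and P* = 154.
With the rebate, buyers effectively pay Pb = Ps − 23, where Ps is the price sellers receive.
On the curves, Pb = 170 - (2/11)x and Ps = 418/3 + (1/6)x; the wedge Ps − Pb = 23 gives 418/3 + (1/6)x − (170 - (2/11)x) = 23, so x' = 154.
Then Pb = 170 − (2/11)·154 = 142 and Ps = 418/3 + (1/6)·154 = 165.
The subsidy expands output by 154 − 88 = 66 past the efficient level; on those units the gap between marginal cost and willingness to pay runs from 0 up to 23.
DWL = ½ × 23 × 66 = 759.

Deadweight loss = €759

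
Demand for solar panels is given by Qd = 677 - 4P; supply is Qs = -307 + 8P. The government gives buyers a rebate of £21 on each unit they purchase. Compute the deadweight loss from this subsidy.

Pre-subsidy: 677 - 4P = -307 + 8P gives P* = 82, Q* = 349.
With the rebate, buyers effectively pay Pb = Ps − 21, where Ps is the price sellers receive.
Demand in terms of Ps becomes Qd = 677 − 4(Ps − 21) = 761 - 4Ps. Setting this equal to supply: 761 - 4Ps = -307 + 8Ps, so Ps = 89.
Buyers pay Pb = 89 − 21 = 68; Q' = -307 + 8·89 = 405.
The subsidy expands output by 405 − 349 = 56 past the efficient level; on those units the gap between marginal cost and willingness to pay runs from 0 up to 21.
DWL = ½ × 21 × 56 = 588.

Deadweight loss = £588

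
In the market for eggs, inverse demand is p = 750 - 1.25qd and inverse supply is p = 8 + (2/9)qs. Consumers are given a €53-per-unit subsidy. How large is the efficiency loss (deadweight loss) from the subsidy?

Pre-subsidy: 750 - 1.25q = 8 + (2/9)q gives q* = 504 and p* = 120.
With the rebate, buyers effectively pay pb = ps − 53, where ps is the price sellers receive.
On the curves, pb = 750 - 1.25q and ps = 8 + (2/9)q; the wedge ps − pb = 53 gives 8 + (2/9)q − (750 - 1.25q) = 53, so q' = 540.
Then pb = 750 − 1.25·540 = 75 and ps = 8 + (2/9)·540 = 128.
The subsidy expands output by 540 − 504 = 36 past the efficient level; on those units the gap between marginal cost and willingness to pay runs from 0 up to 53.
DWL = ½ × 53 × 36 = 954.

Deadweight loss = €954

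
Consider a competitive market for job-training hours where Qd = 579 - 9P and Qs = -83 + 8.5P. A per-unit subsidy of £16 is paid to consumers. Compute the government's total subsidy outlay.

Pre-subsidy: 579 - 9P = -83 + 8.5P gives P* = 1324/35, Q* = 8349/35.
With the rebate, buyers effectively pay Pb = Ps − 16, where Ps is the price sellers receive.
Demand in terms of Ps becomes Qd = 579 − 9(Ps − 16) = 723 - 9Ps. Setting this equal to supply: 723 - 9Ps = -83 + 8.5Ps, so Ps = 1612/35.
Buyers pay Pb = 1612/35 − 16 = 1052/35; Q' = -83 + 8.5·(1612/35) = 10797/35.
Government outlay = subsidy × quantity = 16 × 10797/35 = 172752/35.

Government cost = 172752/35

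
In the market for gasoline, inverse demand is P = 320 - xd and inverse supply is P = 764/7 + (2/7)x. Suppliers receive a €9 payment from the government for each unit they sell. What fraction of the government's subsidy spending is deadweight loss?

DWL / government spending = 7/342

Pre-subsidy: 320 - x = 764/7 + (2/7)x gives x* = 164 and P* = 156.
With the subsidy, sellers receive Ps = Pb + 9 for each unit, where Pb is the price buyers pay.
On the curves, Pb = 320 - x and Ps = 764/7 + (2/7)x; the wedge Ps − Pb = 9 gives 764/7 + (2/7)x − (320 - x) = 9, so x' = 171.
Then Pb = 320 − 1·171 = 149 and Ps = 764/7 + (2/7)·171 = 158.
ΔCS = ½(164 + 171)(156 − 149) = 1172.5; ΔPS = ½(164 + 171)(158 − 156) = 335.
Government spending = 9 × 171 = 1539.
DWL = ½ × 9 × (171 − 164) = 31.5; fraction = 31.5 / 1539 = 7/342.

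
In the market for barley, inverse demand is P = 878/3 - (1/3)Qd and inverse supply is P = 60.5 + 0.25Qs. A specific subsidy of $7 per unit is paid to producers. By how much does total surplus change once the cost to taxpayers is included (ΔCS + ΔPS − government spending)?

Net change in total surplus = -$42

Pre-subsidy: 878/3 - (1/3)Q = 60.5 + 0.25Q gives Q* = 398 and P* = 160.
With the subsidy, sellers receive Ps = Pb + 7 for each unit, where Pb is the price buyers pay.
On the curves, Pb = 878/3 - (1/3)Q and Ps = 60.5 + 0.25Q; the wedge Ps − Pb = 7 gives 60.5 + 0.25Q − (878/3 - (1/3)Q) = 7, so Q' = 410.
Then Pb = 878/3 − (1/3)·410 = 156 and Ps = 60.5 + 0.25·410 = 163.
ΔCS = ½(398 + 410)(160 − 156) = 1616; ΔPS = ½(398 + 410)(163 − 160) = 1212.
Government spending = 7 × 410 = 2870.
Net change = 1616 + 1212 − 2870 = -42. The loss equals the DWL triangle ½·7·12.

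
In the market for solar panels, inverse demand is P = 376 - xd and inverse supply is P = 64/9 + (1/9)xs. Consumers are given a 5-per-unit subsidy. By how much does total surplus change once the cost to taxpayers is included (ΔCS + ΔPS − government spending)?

Pre-subsidy: 376 - x = 64/9 + (1/9)x gives x* = 332 and P* = 44.
With the rebate, buyers effectively pay Pb = Ps − 5, where Ps is the price sellers receive.
On the curves, Pb = 376 - x and Ps = 64/9 + (1/9)x; the wedge Ps − Pb = 5 gives 64/9 + (1/9)x − (376 - x) = 5, so x' = 336.5.
Then Pb = 376 − 1·336.5 = 39.5 and Ps = 64/9 + (1/9)·336.5 = 44.5.
ΔCS = ½(332 + 336.5)(44 − 39.5) = 1504.125; ΔPS = ½(332 + 336.5)(44.5 − 44) = 167.125.
Government spending = 5 × 336.5 = 1682.5.
Net change = 1504.125 + 167.125 − 1682.5 = -11.25. The loss equals the DWL triangle ½·5·4.5.

Net change in total surplus = -11.25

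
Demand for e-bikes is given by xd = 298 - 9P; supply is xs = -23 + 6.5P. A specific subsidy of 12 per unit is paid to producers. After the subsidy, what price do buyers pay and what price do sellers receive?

Pre-subsidy: 298 - 9P = -23 + 6.5P gives P* = 642/31, x* = 3460/31.
With the subsidy, sellers receive Ps = Pb + 12 for each unit, where Pb is the price buyers pay.
Supply in terms of Pb becomes xs = -23 + 6.5(Pb + 12) = 55 + 6.5Pb. Setting this equal to demand: 298 - 9Pb = 55 + 6.5Pb, so Pb = 486/31.
Sellers receive Ps = 486/31 + 12 = 858/31; x' = 298 − 9·(486/31) = 4864/31.

Buyers pay 486/31; sellers receive 858/31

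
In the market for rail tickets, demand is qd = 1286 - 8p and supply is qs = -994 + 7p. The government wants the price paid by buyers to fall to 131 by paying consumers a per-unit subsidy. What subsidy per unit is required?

Required subsidy s = 45 per unit

At a buyer price of 131, quantity demanded is 1286 − 8·131 = 238.
Sellers supply 238 only when they receive ps with -994 + 7·ps = 238, i.e. ps = 176.
s = ps − pb = 176 − 131 = 45.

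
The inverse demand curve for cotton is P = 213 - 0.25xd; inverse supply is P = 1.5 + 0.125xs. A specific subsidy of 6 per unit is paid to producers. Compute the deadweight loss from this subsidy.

Deadweight loss = 48

Pre-subsidy: 213 - 0.25x = 1.5 + 0.125x gives x* = 564 and P* = 72.
With the subsidy, sellers receive Ps = Pb + 6 for each unit, where Pb is the price buyers pay.
On the curves, Pb = 213 - 0.25x and Ps = 1.5 + 0.125x; the wedge Ps − Pb = 6 gives 1.5 + 0.125x − (213 - 0.25x) = 6, so x' = 580.
Then Pb = 213 − 0.25·580 = 68 and Ps = 1.5 + 0.125·580 = 74.
The subsidy expands output by 580 − 564 = 16 past the efficient level; on those units the gap between marginal cost and willingness to pay runs from 0 up to 6.
DWL = ½ × 6 × 16 = 48.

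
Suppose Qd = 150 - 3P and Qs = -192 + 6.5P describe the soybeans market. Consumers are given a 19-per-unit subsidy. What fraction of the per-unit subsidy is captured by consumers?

Pre-subsidy: 150 - 3P = -192 + 6.5P gives P* = 36, Q* = 42.
With the rebate, buyers effectively pay Pb = Ps − 19, where Ps is the price sellers receive.
Demand in terms of Ps becomes Qd = 150 − 3(Ps − 19) = 207 - 3Ps. Setting this equal to supply: 207 - 3Ps = -192 + 6.5Ps, so Ps = 42.
Buyers pay Pb = 42 − 19 = 23; Q' = -192 + 6.5·42 = 81.
Buyers' price falls by P* − Pb = 36 − 23 = 13; sellers' price rises by Ps − P* = 42 − 36 = 6.
So consumers capture 13/19 = 13/19 of each unit of subsidy.

Consumer share = 13/19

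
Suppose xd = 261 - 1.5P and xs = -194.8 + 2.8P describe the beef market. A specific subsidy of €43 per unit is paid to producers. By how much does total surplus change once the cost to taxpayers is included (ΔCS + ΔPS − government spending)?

Net change in total surplus = -€903

Pre-subsidy: 261 - 1.5P = -194.8 + 2.8P gives P* = 106, x* = 102.
With the subsidy, sellers receive Ps = Pb + 43 for each unit, where Pb is the price buyers pay.
Supply in terms of Pb becomes xs = -194.8 + 2.8(Pb + 43) = -74.4 + 2.8Pb. Setting this equal to demand: 261 - 1.5Pb = -74.4 + 2.8Pb, so Pb = 78.
Sellers receive Ps = 78 + 43 = 121; x' = 261 − 1.5·78 = 144.
ΔCS = ½(102 + 144)(106 − 78) = 3444; ΔPS = ½(102 + 144)(121 − 106) = 1845.
Government spending = 43 × 144 = 6192.
Net change = 3444 + 1845 − 6192 = -903. The loss equals the DWL triangle ½·43·42.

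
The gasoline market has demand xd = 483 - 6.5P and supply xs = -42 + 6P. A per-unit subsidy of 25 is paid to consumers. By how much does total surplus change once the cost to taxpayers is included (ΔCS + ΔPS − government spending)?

Net change in total surplus = -975

Pre-subsidy: 483 - 6.5P = -42 + 6P gives P* = 42, x* = 210.
With the rebate, buyers effectively pay Pb = Ps − 25, where Ps is the price sellers receive.
Demand in terms of Ps becomes xd = 483 − 6.5(Ps − 25) = 645.5 - 6.5Ps. Setting this equal to supply: 645.5 - 6.5Ps = -42 + 6Ps, so Ps = 55.
Buyers pay Pb = 55 − 25 = 30; x' = -42 + 6·55 = 288.
ΔCS = ½(210 + 288)(42 − 30) = 2988; ΔPS = ½(210 + 288)(55 − 42) = 3237.
Government spending = 25 × 288 = 7200.
Net change = 2988 + 3237 − 7200 = -975. The loss equals the DWL triangle ½·25·78.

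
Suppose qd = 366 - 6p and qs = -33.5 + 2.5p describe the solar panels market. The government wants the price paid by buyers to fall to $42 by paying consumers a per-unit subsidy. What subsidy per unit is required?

Required subsidy s = $17 per unit

At a buyer price of 42, quantity demanded is 366 − 6·42 = 114.
Sellers supply 114 only when they receive ps with -33.5 + 2.5·ps = 114, i.e. ps = 59.
s = ps − pb = 59 − 42 = 17.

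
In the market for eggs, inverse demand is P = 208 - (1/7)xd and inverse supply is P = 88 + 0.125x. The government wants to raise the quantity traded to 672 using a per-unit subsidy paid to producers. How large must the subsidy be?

Required subsidy s = 60 per unit

At x = 672, from the demand curve buyers pay Pb = 208 − (1/7)·672 = 112; from the supply curve sellers need Ps = 88 + 0.125·672 = 172.
The subsidy must fill the gap: s = Ps − Pb = 172 − 112 = 60.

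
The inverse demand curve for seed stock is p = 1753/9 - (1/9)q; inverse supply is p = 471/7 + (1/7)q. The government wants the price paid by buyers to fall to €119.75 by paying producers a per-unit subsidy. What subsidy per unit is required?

At a buyer price of 119.75, quantity demanded is 1753 − 9·119.75 = 675.25.
Sellers supply 675.25 only when they receive ps = 471/7 + (1/7)·675.25 = 163.75.
s = ps − pb = 163.75 − 119.75 = 44.

Required subsidy s = €44 per unit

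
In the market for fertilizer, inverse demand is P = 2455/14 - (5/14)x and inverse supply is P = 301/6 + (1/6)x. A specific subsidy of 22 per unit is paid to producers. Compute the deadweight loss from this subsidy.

Deadweight loss = 462

Pre-subsidy: 2455/14 - (5/14)x = 301/6 + (1/6)x gives x* = 239 and P* = 90.
With the subsidy, sellers receive Ps = Pb + 22 for each unit, where Pb is the price buyers pay.
On the curves, Pb = 2455/14 - (5/14)x and Ps = 301/6 + (1/6)x; the wedge Ps − Pb = 22 gives 301/6 + (1/6)x − (2455/14 - (5/14)x) = 22, so x' = 281.
Then Pb = 2455/14 − (5/14)·281 = 75 and Ps = 301/6 + (1/6)·281 = 97.
The subsidy expands output by 281 − 239 = 42 past the efficient level; on those units the gap between marginal cost and willingness to pay runs from 0 up to 22.
DWL = ½ × 22 × 42 = 462.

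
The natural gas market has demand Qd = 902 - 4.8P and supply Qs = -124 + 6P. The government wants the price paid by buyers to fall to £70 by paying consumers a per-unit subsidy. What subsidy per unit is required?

Required subsidy s = £45 per unit

At a buyer price of 70, quantity demanded is 902 − 4.8·70 = 566.
Sellers supply 566 only when they receive Ps with -124 + 6·Ps = 566, i.e. Ps = 115.
s = Ps − Pb = 115 − 70 = 45.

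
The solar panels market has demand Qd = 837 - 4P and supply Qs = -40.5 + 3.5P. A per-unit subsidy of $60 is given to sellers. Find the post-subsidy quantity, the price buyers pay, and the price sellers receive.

Pre-subsidy: 837 - 4P = -40.5 + 3.5P gives P* = 117, Q* = 369.
With the subsidy, sellers receive Ps = Pb + 60 for each unit, where Pb is the price buyers pay.
Supply in terms of Pb becomes Qs = -40.5 + 3.5(Pb + 60) = 169.5 + 3.5Pb. Setting this equal to demand: 837 - 4Pb = 169.5 + 3.5Pb, so Pb = 89.
Sellers receive Ps = 89 + 60 = 149; Q' = 837 − 4·89 = 481.

Q' = 481; buyers pay $89; sellers receive $149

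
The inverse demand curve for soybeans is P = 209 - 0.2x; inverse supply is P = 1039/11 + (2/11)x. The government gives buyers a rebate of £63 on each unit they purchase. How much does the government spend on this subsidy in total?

Government cost = £29295

Pre-subsidy: 209 - 0.2x = 1039/11 + (2/11)x gives x* = 300 and P* = 149.
With the rebate, buyers effectively pay Pb = Ps − 63, where Ps is the price sellers receive.
On the curves, Pb = 209 - 0.2x and Ps = 1039/11 + (2/11)x; the wedge Ps − Pb = 63 gives 1039/11 + (2/11)x − (209 - 0.2x) = 63, so x' = 465.
Then Pb = 209 − 0.2·465 = 116 and Ps = 1039/11 + (2/11)·465 = 179.
Government outlay = subsidy × quantity = 63 × 465 = 29295.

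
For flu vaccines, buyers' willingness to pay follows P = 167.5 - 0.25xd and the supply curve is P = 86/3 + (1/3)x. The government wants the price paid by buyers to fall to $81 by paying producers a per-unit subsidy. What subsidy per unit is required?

At a buyer price of 81, quantity demanded is 670 − 4·81 = 346.
Sellers supply 346 only when they receive Ps = 86/3 + (1/3)·346 = 144.
s = Ps − Pb = 144 − 81 = 63.

Required subsidy s = $63 per unit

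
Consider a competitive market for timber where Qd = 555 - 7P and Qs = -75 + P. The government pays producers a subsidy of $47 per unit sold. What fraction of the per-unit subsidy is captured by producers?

Pre-subsidy: 555 - 7P = -75 + P gives P* = 78.75, Q* = 3.75.
With the subsidy, sellers receive Ps = Pb + 47 for each unit, where Pb is the price buyers pay.
Supply in terms of Pb becomes Qs = -75 + 1(Pb + 47) = -28 + Pb. Setting this equal to demand: 555 - 7Pb = -28 + Pb, so Pb = 72.875.
Sellers receive Ps = 72.875 + 47 = 119.875; Q' = 555 − 7·72.875 = 44.875.
Buyers' price falls by P* − Pb = 78.75 − 72.875 = 5.875; sellers' price rises by Ps − P* = 119.875 − 78.75 = 41.125.
So producers capture 41.125/47 = 0.875 of each unit of subsidy.

Producer share = 0.875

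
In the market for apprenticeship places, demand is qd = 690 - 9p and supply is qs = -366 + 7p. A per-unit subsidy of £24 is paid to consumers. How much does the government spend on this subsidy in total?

Pre-subsidy: 690 - 9p = -366 + 7p gives p* = 66, q* = 96.
With the rebate, buyers effectively pay pb = ps − 24, where ps is the price sellers receive.
Demand in terms of ps becomes qd = 690 − 9(ps − 24) = 906 - 9ps. Setting this equal to supply: 906 - 9ps = -366 + 7ps, so ps = 79.5.
Buyers pay pb = 79.5 − 24 = 55.5; q' = -366 + 7·79.5 = 190.5.
Government outlay = subsidy × quantity = 24 × 190.5 = 4572.

Government cost = £4572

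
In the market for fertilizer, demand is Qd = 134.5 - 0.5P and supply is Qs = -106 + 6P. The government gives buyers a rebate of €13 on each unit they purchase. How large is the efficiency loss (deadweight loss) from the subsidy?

Pre-subsidy: 134.5 - 0.5P = -106 + 6P gives P* = 37, Q* = 116.
With the rebate, buyers effectively pay Pb = Ps − 13, where Ps is the price sellers receive.
Demand in terms of Ps becomes Qd = 134.5 − 0.5(Ps − 13) = 141 - 0.5Ps. Setting this equal to supply: 141 - 0.5Ps = -106 + 6Ps, so Ps = 38.
Buyers pay Pb = 38 − 13 = 25; Q' = -106 + 6·38 = 122.
The subsidy expands output by 122 − 116 = 6 past the efficient level; on those units the gap between marginal cost and willingness to pay runs from 0 up to 13.
DWL = ½ × 13 × 6 = 39.

Deadweight loss = €39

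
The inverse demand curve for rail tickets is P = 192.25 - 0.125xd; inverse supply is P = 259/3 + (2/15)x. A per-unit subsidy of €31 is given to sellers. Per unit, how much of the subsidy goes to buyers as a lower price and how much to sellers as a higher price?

Buyers gain €15 per unit; sellers gain €16 per unit

Pre-subsidy: 192.25 - 0.125x = 259/3 + (2/15)x gives x* = 410 and P* = 141.
With the subsidy, sellers receive Ps = Pb + 31 for each unit, where Pb is the price buyers pay.
On the curves, Pb = 192.25 - 0.125x and Ps = 259/3 + (2/15)x; the wedge Ps − Pb = 31 gives 259/3 + (2/15)x − (192.25 - 0.125x) = 31, so x' = 530.
Then Pb = 192.25 − 0.125·530 = 126 and Ps = 259/3 + (2/15)·530 = 157.
Buyers' price falls by P* − Pb = 141 − 126 = 15; sellers' price rises by Ps − P* = 157 − 141 = 16.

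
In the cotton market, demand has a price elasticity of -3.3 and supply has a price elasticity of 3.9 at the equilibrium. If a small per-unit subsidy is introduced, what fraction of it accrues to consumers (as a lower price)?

Consumer share = 13/24

For a small subsidy around the equilibrium, the benefit split depends on the relative slopes, which at a point are proportional to the elasticities.
Buyer share = εs/(εs + |εd|) = 3.9/(3.9 + 3.3) = 13/24; seller share = |εd|/(εs + |εd|) = 11/24.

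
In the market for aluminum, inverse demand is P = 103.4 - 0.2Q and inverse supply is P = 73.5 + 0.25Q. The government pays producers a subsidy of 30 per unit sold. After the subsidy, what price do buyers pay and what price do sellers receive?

Pre-subsidy: 103.4 - 0.2Q = 73.5 + 0.25Q gives Q* = 598/9 and P* = 811/9.
With the subsidy, sellers receive Ps = Pb + 30 for each unit, where Pb is the price buyers pay.
On the curves, Pb = 103.4 - 0.2Q and Ps = 73.5 + 0.25Q; the wedge Ps − Pb = 30 gives 73.5 + 0.25Q − (103.4 - 0.2Q) = 30, so Q' = 1198/9.
Then Pb = 103.4 − 0.2·(1198/9) = 691/9 and Ps = 73.5 + 0.25·(1198/9) = 961/9.

Buyers pay 691/9; sellers receive 961/9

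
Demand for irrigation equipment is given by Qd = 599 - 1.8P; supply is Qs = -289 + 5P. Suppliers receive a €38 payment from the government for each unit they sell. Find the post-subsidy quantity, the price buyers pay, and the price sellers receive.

Pre-subsidy: 599 - 1.8P = -289 + 5P gives P* = 2220/17, Q* = 6187/17.
With the subsidy, sellers receive Ps = Pb + 38 for each unit, where Pb is the price buyers pay.
Supply in terms of Pb becomes Qs = -289 + 5(Pb + 38) = -99 + 5Pb. Setting this equal to demand: 599 - 1.8Pb = -99 + 5Pb, so Pb = 1745/17.
Sellers receive Ps = 1745/17 + 38 = 2391/17; Q' = 599 − 1.8·(1745/17) = 7042/17.

Q' = 7042/17; buyers pay 1745/17; sellers receive 2391/17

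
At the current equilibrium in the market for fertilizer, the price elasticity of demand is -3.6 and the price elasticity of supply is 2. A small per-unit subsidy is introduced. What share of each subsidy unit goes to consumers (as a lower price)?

Consumer share = 5/14

For a small subsidy around the equilibrium, the benefit split depends on the relative slopes, which at a point are proportional to the elasticities.
Buyer share = εs/(εs + |εd|) = 2/(2 + 3.6) = 5/14; seller share = |εd|/(εs + |εd|) = 9/14.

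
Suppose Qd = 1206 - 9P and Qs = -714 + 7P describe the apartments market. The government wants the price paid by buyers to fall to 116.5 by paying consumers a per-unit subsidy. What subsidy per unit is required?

Required subsidy s = 8 per unit

At a buyer price of 116.5, quantity demanded is 1206 − 9·116.5 = 157.5.
Sellers supply 157.5 only when they receive Ps with -714 + 7·Ps = 157.5, i.e. Ps = 124.5.
s = Ps − Pb = 124.5 − 116.5 = 8.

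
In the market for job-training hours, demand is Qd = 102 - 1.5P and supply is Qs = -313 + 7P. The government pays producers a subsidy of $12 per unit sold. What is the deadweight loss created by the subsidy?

Pre-subsidy: 102 - 1.5P = -313 + 7P gives P* = 830/17, Q* = 489/17.
With the subsidy, sellers receive Ps = Pb + 12 for each unit, where Pb is the price buyers pay.
Supply in terms of Pb becomes Qs = -313 + 7(Pb + 12) = -229 + 7Pb. Setting this equal to demand: 102 - 1.5Pb = -229 + 7Pb, so Pb = 662/17.
Sellers receive Ps = 662/17 + 12 = 866/17; Q' = 102 − 1.5·(662/17) = 741/17.
The subsidy expands output by 741/17 − 489/17 = 252/17 past the efficient level; on those units the gap between marginal cost and willingness to pay runs from 0 up to 12.
DWL = ½ × 12 × 252/17 = 1512/17.

Deadweight loss = 1512/17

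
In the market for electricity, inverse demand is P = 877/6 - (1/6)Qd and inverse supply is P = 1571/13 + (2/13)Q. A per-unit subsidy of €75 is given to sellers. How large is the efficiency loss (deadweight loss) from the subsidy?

Pre-subsidy: 877/6 - (1/6)Q = 1571/13 + (2/13)Q gives Q* = 79 and P* = 133.
With the subsidy, sellers receive Ps = Pb + 75 for each unit, where Pb is the price buyers pay.
On the curves, Pb = 877/6 - (1/6)Q and Ps = 1571/13 + (2/13)Q; the wedge Ps − Pb = 75 gives 1571/13 + (2/13)Q − (877/6 - (1/6)Q) = 75, so Q' = 313.
Then Pb = 877/6 − (1/6)·313 = 94 and Ps = 1571/13 + (2/13)·313 = 169.
The subsidy expands output by 313 − 79 = 234 past the efficient level; on those units the gap between marginal cost and willingness to pay runs from 0 up to 75.
DWL = ½ × 75 × 234 = 8775.

Deadweight loss = €8775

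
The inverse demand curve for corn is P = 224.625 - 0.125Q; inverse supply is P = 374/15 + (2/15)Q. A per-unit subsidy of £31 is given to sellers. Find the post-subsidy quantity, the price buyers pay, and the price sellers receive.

Pre-subsidy: 224.625 - 0.125Q = 374/15 + (2/15)Q gives Q* = 773 and P* = 128.
With the subsidy, sellers receive Ps = Pb + 31 for each unit, where Pb is the price buyers pay.
On the curves, Pb = 224.625 - 0.125Q and Ps = 374/15 + (2/15)Q; the wedge Ps − Pb = 31 gives 374/15 + (2/15)Q − (224.625 - 0.125Q) = 31, so Q' = 893.
Then Pb = 224.625 − 0.125·893 = 113 and Ps = 374/15 + (2/15)·893 = 144.

Q' = 893; buyers pay £113; sellers receive £144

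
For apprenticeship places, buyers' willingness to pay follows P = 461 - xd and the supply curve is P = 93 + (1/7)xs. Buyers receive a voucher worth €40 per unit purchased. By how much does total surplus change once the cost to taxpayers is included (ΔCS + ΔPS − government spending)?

Net change in total surplus = -€700

Pre-subsidy: 461 - x = 93 + (1/7)x gives x* = 322 and P* = 139.
With the rebate, buyers effectively pay Pb = Ps − 40, where Ps is the price sellers receive.
On the curves, Pb = 461 - x and Ps = 93 + (1/7)x; the wedge Ps − Pb = 40 gives 93 + (1/7)x − (461 - x) = 40, so x' = 357.
Then Pb = 461 − 1·357 = 104 and Ps = 93 + (1/7)·357 = 144.
ΔCS = ½(322 + 357)(139 − 104) = 11882.5; ΔPS = ½(322 + 357)(144 − 139) = 1697.5.
Government spending = 40 × 357 = 14280.
Net change = 11882.5 + 1697.5 − 14280 = -700. The loss equals the DWL triangle ½·40·35.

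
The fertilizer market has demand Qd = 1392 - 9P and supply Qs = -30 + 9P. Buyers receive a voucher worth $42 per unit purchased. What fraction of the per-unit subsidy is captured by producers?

Pre-subsidy: 1392 - 9P = -30 + 9P gives P* = 79, Q* = 681.
With the rebate, buyers effectively pay Pb = Ps − 42, where Ps is the price sellers receive.
Demand in terms of Ps becomes Qd = 1392 − 9(Ps − 42) = 1770 - 9Ps. Setting this equal to supply: 1770 - 9Ps = -30 + 9Ps, so Ps = 100.
Buyers pay Pb = 100 − 42 = 58; Q' = -30 + 9·100 = 870.
Buyers' price falls by P* − Pb = 79 − 58 = 21; sellers' price rises by Ps − P* = 100 − 79 = 21.
So producers capture 21/42 = 0.5 of each unit of subsidy.

Producer share = 0.5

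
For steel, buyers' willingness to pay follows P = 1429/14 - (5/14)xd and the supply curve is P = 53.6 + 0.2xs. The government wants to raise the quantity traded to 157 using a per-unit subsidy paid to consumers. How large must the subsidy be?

Required subsidy s = 39 per unit

At x = 157, from the demand curve buyers pay Pb = 1429/14 − (5/14)·157 = 46; from the supply curve sellers need Ps = 53.6 + 0.2·157 = 85.
The subsidy must fill the gap: s = Ps − Pb = 85 − 46 = 39.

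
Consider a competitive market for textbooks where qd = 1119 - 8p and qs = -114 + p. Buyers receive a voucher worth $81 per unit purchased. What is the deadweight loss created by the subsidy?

Pre-subsidy: 1119 - 8p = -114 + p gives p* = 137, q* = 23.
With the rebate, buyers effectively pay pb = ps − 81, where ps is the price sellers receive.
Demand in terms of ps becomes qd = 1119 − 8(ps − 81) = 1767 - 8ps. Setting this equal to supply: 1767 - 8ps = -114 + ps, so ps = 209.
Buyers pay pb = 209 − 81 = 128; q' = -114 + 1·209 = 95.
The subsidy expands output by 95 − 23 = 72 past the efficient level; on those units the gap between marginal cost and willingness to pay runs from 0 up to 81.
DWL = ½ × 81 × 72 = 2916.

Deadweight loss = $2916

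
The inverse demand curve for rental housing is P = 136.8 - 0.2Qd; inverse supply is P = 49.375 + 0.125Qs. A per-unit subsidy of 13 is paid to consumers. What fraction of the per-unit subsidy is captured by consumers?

Pre-subsidy: 136.8 - 0.2Q = 49.375 + 0.125Q gives Q* = 269 and P* = 83.
With the rebate, buyers effectively pay Pb = Ps − 13, where Ps is the price sellers receive.
On the curves, Pb = 136.8 - 0.2Q and Ps = 49.375 + 0.125Q; the wedge Ps − Pb = 13 gives 49.375 + 0.125Q − (136.8 - 0.2Q) = 13, so Q' = 309.
Then Pb = 136.8 − 0.2·309 = 75 and Ps = 49.375 + 0.125·309 = 88.
Buyers' price falls by P* − Pb = 83 − 75 = 8; sellers' price rises by Ps − P* = 88 − 83 = 5.
So consumers capture 8/13 = 8/13 of each unit of subsidy.

Consumer share = 8/13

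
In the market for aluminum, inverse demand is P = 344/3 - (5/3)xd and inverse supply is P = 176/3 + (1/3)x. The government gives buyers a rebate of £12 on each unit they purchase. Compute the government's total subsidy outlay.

Government cost = £408

Pre-subsidy: 344/3 - (5/3)x = 176/3 + (1/3)x gives x* = 28 and P* = 68.
With the rebate, buyers effectively pay Pb = Ps − 12, where Ps is the price sellers receive.
On the curves, Pb = 344/3 - (5/3)x and Ps = 176/3 + (1/3)x; the wedge Ps − Pb = 12 gives 176/3 + (1/3)x − (344/3 - (5/3)x) = 12, so x' = 34.
Then Pb = 344/3 − (5/3)·34 = 58 and Ps = 176/3 + (1/3)·34 = 70.
Government outlay = subsidy × quantity = 12 × 34 = 408.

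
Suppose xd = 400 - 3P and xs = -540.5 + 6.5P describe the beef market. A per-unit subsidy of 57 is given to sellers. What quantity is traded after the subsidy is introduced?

x' = 220

Pre-subsidy: 400 - 3P = -540.5 + 6.5P gives P* = 99, x* = 103.
With the subsidy, sellers receive Ps = Pb + 57 for each unit, where Pb is the price buyers pay.
Supply in terms of Pb becomes xs = -540.5 + 6.5(Pb + 57) = -170 + 6.5Pb. Setting this equal to demand: 400 - 3Pb = -170 + 6.5Pb, so Pb = 60.
Sellers receive Ps = 60 + 57 = 117; x' = 400 − 3·60 = 220.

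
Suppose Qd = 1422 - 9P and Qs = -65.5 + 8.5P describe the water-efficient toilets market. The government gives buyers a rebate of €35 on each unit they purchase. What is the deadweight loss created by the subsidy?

Deadweight loss = €2677.5

Pre-subsidy: 1422 - 9P = -65.5 + 8.5P gives P* = 85, Q* = 657.
With the rebate, buyers effectively pay Pb = Ps − 35, where Ps is the price sellers receive.
Demand in terms of Ps becomes Qd = 1422 − 9(Ps − 35) = 1737 - 9Ps. Setting this equal to supply: 1737 - 9Ps = -65.5 + 8.5Ps, so Ps = 103.
Buyers pay Pb = 103 − 35 = 68; Q' = -65.5 + 8.5·103 = 810.
The subsidy expands output by 810 − 657 = 153 past the efficient level; on those units the gap between marginal cost and willingness to pay runs from 0 up to 35.
DWL = ½ × 35 × 153 = 2677.5.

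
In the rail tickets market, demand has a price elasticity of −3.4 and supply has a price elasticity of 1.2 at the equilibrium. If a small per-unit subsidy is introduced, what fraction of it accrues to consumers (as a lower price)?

Consumer share = 6/23

For a small subsidy around the equilibrium, the benefit split depends on the relative slopes, which at a point are proportional to the elasticities.
Buyer share = εs/(εs + |εd|) = 1.2/(1.2 + 3.4) = 6/23; seller share = |εd|/(εs + |εd|) = 17/23.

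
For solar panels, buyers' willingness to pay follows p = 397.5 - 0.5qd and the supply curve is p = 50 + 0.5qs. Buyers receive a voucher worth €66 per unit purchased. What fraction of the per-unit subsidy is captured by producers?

Pre-subsidy: 397.5 - 0.5q = 50 + 0.5q gives q* = 347.5 and p* = 223.75.
With the rebate, buyers effectively pay pb = ps − 66, where ps is the price sellers receive.
On the curves, pb = 397.5 - 0.5q and ps = 50 + 0.5q; the wedge ps − pb = 66 gives 50 + 0.5q − (397.5 - 0.5q) = 66, so q' = 413.5.
Then pb = 397.5 − 0.5·413.5 = 190.75 and ps = 50 + 0.5·413.5 = 256.75.
Buyers' price falls by p* − pb = 223.75 − 190.75 = 33; sellers' price rises by ps − p* = 256.75 − 223.75 = 33.
So producers capture 33/66 = 0.5 of each unit of subsidy.

Producer share = 0.5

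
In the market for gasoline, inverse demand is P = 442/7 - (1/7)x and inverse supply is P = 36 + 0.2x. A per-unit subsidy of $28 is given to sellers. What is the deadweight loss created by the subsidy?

Deadweight loss = 3430/3

Pre-subsidy: 442/7 - (1/7)x = 36 + 0.2x gives x* = 475/6 and P* = 311/6.
With the subsidy, sellers receive Ps = Pb + 28 for each unit, where Pb is the price buyers pay.
On the curves, Pb = 442/7 - (1/7)x and Ps = 36 + 0.2x; the wedge Ps − Pb = 28 gives 36 + 0.2x − (442/7 - (1/7)x) = 28, so x' = 965/6.
Then Pb = 442/7 − (1/7)·(965/6) = 241/6 and Ps = 36 + 0.2·(965/6) = 409/6.
The subsidy expands output by 965/6 − 475/6 = 245/3 past the efficient level; on those units the gap between marginal cost and willingness to pay runs from 0 up to 28.
DWL = ½ × 28 × 245/3 = 3430/3.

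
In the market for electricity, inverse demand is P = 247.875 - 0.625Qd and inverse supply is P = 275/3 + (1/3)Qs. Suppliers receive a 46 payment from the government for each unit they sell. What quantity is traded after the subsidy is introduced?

Pre-subsidy: 247.875 - 0.625Q = 275/3 + (1/3)Q gives Q* = 163 and P* = 146.
With the subsidy, sellers receive Ps = Pb + 46 for each unit, where Pb is the price buyers pay.
On the curves, Pb = 247.875 - 0.625Q and Ps = 275/3 + (1/3)Q; the wedge Ps − Pb = 46 gives 275/3 + (1/3)Q − (247.875 - 0.625Q) = 46, so Q' = 211.
Then Pb = 247.875 − 0.625·211 = 116 and Ps = 275/3 + (1/3)·211 = 162.

Q' = 211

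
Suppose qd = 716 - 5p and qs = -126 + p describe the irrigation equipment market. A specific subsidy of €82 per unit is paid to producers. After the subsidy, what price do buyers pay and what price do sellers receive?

Buyers pay 380/3; sellers receive 626/3

Pre-subsidy: 716 - 5p = -126 + p gives p* = 421/3, q* = 43/3.
With the subsidy, sellers receive ps = pb + 82 for each unit, where pb is the price buyers pay.
Supply in terms of pb becomes qs = -126 + 1(pb + 82) = -44 + pb. Setting this equal to demand: 716 - 5pb = -44 + pb, so pb = 380/3.
Sellers receive ps = 380/3 + 82 = 626/3; q' = 716 − 5·(380/3) = 248/3.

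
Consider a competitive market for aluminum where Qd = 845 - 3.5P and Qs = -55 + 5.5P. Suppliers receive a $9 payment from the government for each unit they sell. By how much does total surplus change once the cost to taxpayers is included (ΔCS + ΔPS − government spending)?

Pre-subsidy: 845 - 3.5P = -55 + 5.5P gives P* = 100, Q* = 495.
With the subsidy, sellers receive Ps = Pb + 9 for each unit, where Pb is the price buyers pay.
Supply in terms of Pb becomes Qs = -55 + 5.5(Pb + 9) = -5.5 + 5.5Pb. Setting this equal to demand: 845 - 3.5Pb = -5.5 + 5.5Pb, so Pb = 94.5.
Sellers receive Ps = 94.5 + 9 = 103.5; Q' = 845 − 3.5·94.5 = 514.25.
ΔCS = ½(495 + 514.25)(100 − 94.5) = 2775.4375; ΔPS = ½(495 + 514.25)(103.5 − 100) = 1766.1875.
Government spending = 9 × 514.25 = 4628.25.
Net change = 2775.4375 + 1766.1875 − 4628.25 = -86.625. The loss equals the DWL triangle ½·9·19.25.

Net change in total surplus = -$86.625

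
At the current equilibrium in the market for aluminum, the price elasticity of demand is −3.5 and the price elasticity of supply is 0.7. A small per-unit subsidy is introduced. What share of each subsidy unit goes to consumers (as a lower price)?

Consumer share = 1/6

For a small subsidy around the equilibrium, the benefit split depends on the relative slopes, which at a point are proportional to the elasticities.
Buyer share = εs/(εs + |εd|) = 0.7/(0.7 + 3.5) = 1/6; seller share = |εd|/(εs + |εd|) = 5/6.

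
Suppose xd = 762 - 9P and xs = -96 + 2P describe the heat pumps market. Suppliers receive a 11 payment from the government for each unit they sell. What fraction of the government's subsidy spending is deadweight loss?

DWL / government spending = 3/26

Pre-subsidy: 762 - 9P = -96 + 2P gives P* = 78, x* = 60.
With the subsidy, sellers receive Ps = Pb + 11 for each unit, where Pb is the price buyers pay.
Supply in terms of Pb becomes xs = -96 + 2(Pb + 11) = -74 + 2Pb. Setting this equal to demand: 762 - 9Pb = -74 + 2Pb, so Pb = 76.
Sellers receive Ps = 76 + 11 = 87; x' = 762 − 9·76 = 78.
ΔCS = ½(60 + 78)(78 − 76) = 138; ΔPS = ½(60 + 78)(87 − 78) = 621.
Government spending = 11 × 78 = 858.
DWL = ½ × 11 × (78 − 60) = 99; fraction = 99 / 858 = 3/26.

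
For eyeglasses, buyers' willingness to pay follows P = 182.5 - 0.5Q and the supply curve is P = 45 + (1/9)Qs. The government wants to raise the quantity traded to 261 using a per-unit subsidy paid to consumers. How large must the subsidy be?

At Q = 261, from the demand curve buyers pay Pb = 182.5 − 0.5·261 = 52; from the supply curve sellers need Ps = 45 + (1/9)·261 = 74.
The subsidy must fill the gap: s = Ps − Pb = 74 − 52 = 22.

Required subsidy s = 22 per unit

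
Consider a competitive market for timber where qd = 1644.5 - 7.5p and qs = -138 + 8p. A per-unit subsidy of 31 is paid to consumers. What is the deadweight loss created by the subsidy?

Pre-subsidy: 1644.5 - 7.5p = -138 + 8p gives p* = 115, q* = 782.
With the rebate, buyers effectively pay pb = ps − 31, where ps is the price sellers receive.
Demand in terms of ps becomes qd = 1644.5 − 7.5(ps − 31) = 1877 - 7.5ps. Setting this equal to supply: 1877 - 7.5ps = -138 + 8ps, so ps = 130.
Buyers pay pb = 130 − 31 = 99; q' = -138 + 8·130 = 902.
The subsidy expands output by 902 − 782 = 120 past the efficient level; on those units the gap between marginal cost and willingness to pay runs from 0 up to 31.
DWL = ½ × 31 × 120 = 1860.

Deadweight loss = 1860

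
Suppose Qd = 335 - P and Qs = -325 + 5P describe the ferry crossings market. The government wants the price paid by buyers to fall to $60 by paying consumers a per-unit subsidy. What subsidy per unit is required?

Required subsidy s = $60 per unit

At a buyer price of 60, quantity demanded is 335 − 1·60 = 275.
Sellers supply 275 only when they receive Ps with -325 + 5·Ps = 275, i.e. Ps = 120.
s = Ps − Pb = 120 − 60 = 60.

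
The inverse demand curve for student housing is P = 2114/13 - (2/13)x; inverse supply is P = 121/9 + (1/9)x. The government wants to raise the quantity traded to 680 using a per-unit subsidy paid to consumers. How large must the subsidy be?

Required subsidy s = 31 per unit

At x = 680, from the demand curve buyers pay Pb = 2114/13 − (2/13)·680 = 58; from the supply curve sellers need Ps = 121/9 + (1/9)·680 = 89.
The subsidy must fill the gap: s = Ps − Pb = 89 − 58 = 31.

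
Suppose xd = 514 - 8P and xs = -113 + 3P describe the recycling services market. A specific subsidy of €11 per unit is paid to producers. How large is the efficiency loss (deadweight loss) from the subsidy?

Deadweight loss = €132

Pre-subsidy: 514 - 8P = -113 + 3P gives P* = 57, x* = 58.
With the subsidy, sellers receive Ps = Pb + 11 for each unit, where Pb is the price buyers pay.
Supply in terms of Pb becomes xs = -113 + 3(Pb + 11) = -80 + 3Pb. Setting this equal to demand: 514 - 8Pb = -80 + 3Pb, so Pb = 54.
Sellers receive Ps = 54 + 11 = 65; x' = 514 − 8·54 = 82.
The subsidy expands output by 82 − 58 = 24 past the efficient level; on those units the gap between marginal cost and willingness to pay runs from 0 up to 11.
DWL = ½ × 11 × 24 = 132.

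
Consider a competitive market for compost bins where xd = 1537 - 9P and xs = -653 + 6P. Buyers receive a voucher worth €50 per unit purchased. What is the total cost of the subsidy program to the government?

Pre-subsidy: 1537 - 9P = -653 + 6P gives P* = 146, x* = 223.
With the rebate, buyers effectively pay Pb = Ps − 50, where Ps is the price sellers receive.
Demand in terms of Ps becomes xd = 1537 − 9(Ps − 50) = 1987 - 9Ps. Setting this equal to supply: 1987 - 9Ps = -653 + 6Ps, so Ps = 176.
Buyers pay Pb = 176 − 50 = 126; x' = -653 + 6·176 = 403.
Government outlay = subsidy × quantity = 50 × 403 = 20150.

Government cost = €20150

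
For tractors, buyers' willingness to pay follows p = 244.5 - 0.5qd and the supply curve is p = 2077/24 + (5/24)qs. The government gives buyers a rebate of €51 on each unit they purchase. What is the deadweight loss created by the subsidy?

Deadweight loss = €1836

Pre-subsidy: 244.5 - 0.5q = 2077/24 + (5/24)q gives q* = 223 and p* = 133.
With the rebate, buyers effectively pay pb = ps − 51, where ps is the price sellers receive.
On the curves, pb = 244.5 - 0.5q and ps = 2077/24 + (5/24)q; the wedge ps − pb = 51 gives 2077/24 + (5/24)q − (244.5 - 0.5q) = 51, so q' = 295.
Then pb = 244.5 − 0.5·295 = 97 and ps = 2077/24 + (5/24)·295 = 148.
The subsidy expands output by 295 − 223 = 72 past the efficient level; on those units the gap between marginal cost and willingness to pay runs from 0 up to 51.
DWL = ½ × 51 × 72 = 1836.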